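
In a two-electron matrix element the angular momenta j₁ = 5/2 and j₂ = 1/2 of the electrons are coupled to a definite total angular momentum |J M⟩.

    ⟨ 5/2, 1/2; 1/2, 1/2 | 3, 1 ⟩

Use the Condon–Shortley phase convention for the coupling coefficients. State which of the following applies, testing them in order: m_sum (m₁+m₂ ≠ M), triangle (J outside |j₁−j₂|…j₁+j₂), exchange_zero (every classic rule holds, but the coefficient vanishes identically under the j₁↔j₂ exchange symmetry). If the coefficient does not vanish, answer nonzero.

m-sum: m₁+m₂ = 1/2+1/2 = 1, M = 1  ✓
triangle: |j₁−j₂| = 2 ≤ J = 3 ≤ j₁+j₂ = 3  ✓
exchange: j₁≠j₂ or m₁≠m₂ — the exchange symmetry imposes no constraint here
value check: CG = +√(2/3) = +0.816497 ≠ 0

nonzero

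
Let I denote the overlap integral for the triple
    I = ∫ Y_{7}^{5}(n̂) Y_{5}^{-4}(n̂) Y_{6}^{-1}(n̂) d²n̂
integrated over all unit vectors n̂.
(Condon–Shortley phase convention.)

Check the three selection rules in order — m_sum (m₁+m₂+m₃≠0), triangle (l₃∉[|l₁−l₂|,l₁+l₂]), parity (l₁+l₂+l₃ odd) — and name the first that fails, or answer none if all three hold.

Σmᵢ = 0  ✓
l₃∈[|l₁−l₂|,l₁+l₂]=[2,12], have l₃=6  ✓
Σlᵢ = 18 ⇒ even  ✓

none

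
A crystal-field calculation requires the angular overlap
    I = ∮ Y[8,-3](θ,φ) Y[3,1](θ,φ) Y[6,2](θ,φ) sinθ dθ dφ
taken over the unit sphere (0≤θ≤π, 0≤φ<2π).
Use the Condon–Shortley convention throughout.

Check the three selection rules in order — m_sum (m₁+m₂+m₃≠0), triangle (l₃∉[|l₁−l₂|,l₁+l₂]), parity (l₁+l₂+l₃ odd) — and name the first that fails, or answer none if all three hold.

azimuthal sum: -3 + 1 + 2 = 0  ✓
5 ≤ 6 ≤ 11 (triangle on l)  ✓
L = 8 + 3 + 6 = 17 (odd)  ✗

parity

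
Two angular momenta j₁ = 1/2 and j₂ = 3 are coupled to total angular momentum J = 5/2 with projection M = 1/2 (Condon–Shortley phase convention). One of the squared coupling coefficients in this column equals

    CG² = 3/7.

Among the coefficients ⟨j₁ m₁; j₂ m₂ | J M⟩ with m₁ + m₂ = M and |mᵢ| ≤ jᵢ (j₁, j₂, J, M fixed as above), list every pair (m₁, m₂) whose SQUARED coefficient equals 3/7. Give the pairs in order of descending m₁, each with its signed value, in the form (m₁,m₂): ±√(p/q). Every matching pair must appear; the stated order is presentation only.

Admissible pairs with m₁+m₂ = M = 1/2: (-1/2,1), (1/2,0)
  (m₁,m₂)=(1/2,0): CG² = 3/7, CG = +√(3/7)   ← matches the target
  (m₁,m₂)=(-1/2,1): CG² = 4/7, CG = −√(4/7)
Pairs with CG² = 3/7: (1/2,0): +√(3/7)

(1/2,0): +√(3/7)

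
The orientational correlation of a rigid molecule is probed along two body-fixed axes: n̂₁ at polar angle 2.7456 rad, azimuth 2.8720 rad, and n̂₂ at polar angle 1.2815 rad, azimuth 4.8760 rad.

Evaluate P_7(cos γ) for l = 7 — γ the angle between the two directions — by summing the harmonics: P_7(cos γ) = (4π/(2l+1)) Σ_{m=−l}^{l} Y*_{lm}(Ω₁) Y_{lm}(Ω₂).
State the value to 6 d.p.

Expand P_7 via completeness: Σ_{m} conj(Y_{7,m}) at Ω₁ times Y_{7,m} at Ω₂ —
  [-7]  conj(Y_{7,-7})(Ω₁) = 0.00020 + 0.00060j ; Y_{7,-7}(Ω₂) = -0.33838 - 0.15336j ; Δ = 0.00003 - 0.00023j
  [-6]  conj(Y_{7,-6})(Ω₁) = 0.00027 + 0.00568j ; Y_{7,-6}(Ω₂) = -0.22990 + 0.34400j ; Δ = -0.00201 - 0.00121j
  [-5]  conj(Y_{7,-5})(Ω₁) = -0.00697 + 0.03076j ; Y_{7,-5}(Ω₂) = 0.01256 + 0.01176j ; Δ = -0.00045 + 0.00030j
  [-4]  conj(Y_{7,-4})(Ω₁) = -0.05715 + 0.10653j ; Y_{7,-4}(Ω₂) = -0.27220 + 0.20884j ; Δ = -0.00669 - 0.04093j
  [-3]  conj(Y_{7,-3})(Ω₁) = -0.22107 + 0.23165j ; Y_{7,-3}(Ω₂) = 0.06539 + 0.12235j ; Δ = -0.04280 - 0.01190j
  [-2]  conj(Y_{7,-2})(Ω₁) = -0.46038 + 0.27545j ; Y_{7,-2}(Ω₂) = -0.27159 + 0.09218j ; Δ = 0.09964 - 0.11725j
  [-1]  conj(Y_{7,-1})(Ω₁) = -0.37628 + 0.10397j ; Y_{7,-1}(Ω₂) = 0.02931 + 0.17755j ; Δ = -0.02949 - 0.06376j
  [+0]  conj(Y_{7,0})(Ω₁) = 0.27727 + 0.00000j ; Y_{7,0}(Ω₂) = -0.26732 + 0.00000j ; Δ = -0.07412 + 0.00000j
  [+1]  conj(Y_{7,1})(Ω₁) = 0.37628 + 0.10397j ; Y_{7,1}(Ω₂) = -0.02931 + 0.17755j ; Δ = -0.02949 + 0.06376j
  [+2]  conj(Y_{7,2})(Ω₁) = -0.46038 - 0.27545j ; Y_{7,2}(Ω₂) = -0.27159 - 0.09218j ; Δ = 0.09964 + 0.11725j
  [+3]  conj(Y_{7,3})(Ω₁) = 0.22107 + 0.23165j ; Y_{7,3}(Ω₂) = -0.06539 + 0.12235j ; Δ = -0.04280 + 0.01190j
  [+4]  conj(Y_{7,4})(Ω₁) = -0.05715 - 0.10653j ; Y_{7,4}(Ω₂) = -0.27220 - 0.20884j ; Δ = -0.00669 + 0.04093j
  [+5]  conj(Y_{7,5})(Ω₁) = 0.00697 + 0.03076j ; Y_{7,5}(Ω₂) = -0.01256 + 0.01176j ; Δ = -0.00045 - 0.00030j
  [+6]  conj(Y_{7,6})(Ω₁) = 0.00027 - 0.00568j ; Y_{7,6}(Ω₂) = -0.22990 - 0.34400j ; Δ = -0.00201 + 0.00121j
  [+7]  conj(Y_{7,7})(Ω₁) = -0.00020 + 0.00060j ; Y_{7,7}(Ω₂) = 0.33838 - 0.15336j ; Δ = 0.00003 + 0.00023j
Total Σ_m = -0.03767 - 0.00000j. Multiply by 0.837758: -0.03156 - 0.00000j. P_7(cos γ) = -0.031559

-0.031559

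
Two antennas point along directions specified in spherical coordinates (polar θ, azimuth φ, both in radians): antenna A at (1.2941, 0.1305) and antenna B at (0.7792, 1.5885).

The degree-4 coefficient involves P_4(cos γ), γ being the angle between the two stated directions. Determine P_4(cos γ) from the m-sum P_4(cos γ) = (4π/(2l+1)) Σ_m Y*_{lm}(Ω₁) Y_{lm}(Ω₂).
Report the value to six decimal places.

Term-by-term m-sum for l=4 (normalisation 4π/9 = 1.396263):
  m=-4: Y*=+0.328481+0.188949i  Y=+0.107637-0.007635i  product +0.036799+0.017830i
  m=-3: Y*=+0.281348+0.116143i  Y=+0.016404+0.308579i  product -0.031224+0.088723i
  m=-2: Y*=-0.142842-0.038152i  Y=-0.419874+0.014873i  product +0.060543+0.013895i
  m=-1: Y*=-0.305402-0.040083i  Y=-0.002275-0.128505i  product -0.004456+0.039337i
  m=+0: Y*=+0.101143-0.000000i  Y=-0.340382+0.000000i  product -0.034427+0.000000i
  m=+1: Y*=+0.305402-0.040083i  Y=+0.002275-0.128505i  product -0.004456-0.039337i
  m=+2: Y*=-0.142842+0.038152i  Y=-0.419874-0.014873i  product +0.060543-0.013895i
  m=+3: Y*=-0.281348+0.116143i  Y=-0.016404+0.308579i  product -0.031224-0.088723i
  m=+4: Y*=+0.328481-0.188949i  Y=+0.107637+0.007635i  product +0.036799-0.017830i
Σ over m = +0.088897+0.000000i; ×(4π/9) → +0.124124+0.000000i. Real part: 0.124124

0.124124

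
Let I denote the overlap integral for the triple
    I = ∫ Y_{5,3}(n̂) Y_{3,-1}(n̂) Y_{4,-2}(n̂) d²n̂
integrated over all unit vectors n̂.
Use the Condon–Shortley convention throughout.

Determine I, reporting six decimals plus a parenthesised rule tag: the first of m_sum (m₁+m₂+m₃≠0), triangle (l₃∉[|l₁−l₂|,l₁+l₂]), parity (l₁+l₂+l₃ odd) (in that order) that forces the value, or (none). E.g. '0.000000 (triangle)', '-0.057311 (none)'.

-0.144236 (none)

Rules hold: Σm=0, L=12 even, 2≤4≤8.
N = 11·7·9 = 693
Δ = 4!·6!·2!/13! = 1/180180
Racah Σ t=1..3: t=1:−1/576 t=2:+1/144 t=3:−1/576 = 1/288
⇒ 3j(5 3 4; 0 0 0)² = 20/1001, sgn +1
Racah Σ t=0..2: t=0:+1/2304 t=1:−1/720 t=2:+1/5760 = -1/1280
⇒ 3j(5 3 4; 3 -1 -2)² = 27/1430, sgn -1
4πI² = N·(3j₀)²·(3jₘ)² = 486/1859
I = -1·√(0.261431/4π) = -0.14423595
No selection rule forces the value: the integral is nonzero (none).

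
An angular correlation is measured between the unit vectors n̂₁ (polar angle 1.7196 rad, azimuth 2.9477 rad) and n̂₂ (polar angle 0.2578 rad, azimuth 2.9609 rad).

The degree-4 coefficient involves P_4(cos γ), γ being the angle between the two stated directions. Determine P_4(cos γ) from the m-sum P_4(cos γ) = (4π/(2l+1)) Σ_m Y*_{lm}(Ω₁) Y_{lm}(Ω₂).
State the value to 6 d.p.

0.331255

Summing Y*_{l m}(θ₁,φ₁)·Y_{l m}(θ₂,φ₂) over m ∈ [−4, 4]; prefactor 4π/(2·4+1) = 1.396263:
  m=-4: Y*=+0.302240-0.296358i  Y=+0.001402+0.001237i  product +0.000790-0.000042i
  m=-3: Y*=+0.149965-0.098612i  Y=-0.017182-0.010348i  product -0.003597+0.000143i
  m=-2: Y*=-0.256278+0.104681i  Y=+0.112785+0.042631i  product -0.033367+0.000881i
  m=-1: Y*=-0.193716+0.038038i  Y=-0.406719-0.074302i  product +0.081614-0.001077i
  m=+0: Y*=+0.249392-0.000000i  Y=+0.586879+0.000000i  product +0.146363+0.000000i
  m=+1: Y*=+0.193716+0.038038i  Y=+0.406719-0.074302i  product +0.081614+0.001077i
  m=+2: Y*=-0.256278-0.104681i  Y=+0.112785-0.042631i  product -0.033367-0.000881i
  m=+3: Y*=-0.149965-0.098612i  Y=+0.017182-0.010348i  product -0.003597-0.000143i
  m=+4: Y*=+0.302240+0.296358i  Y=+0.001402-0.001237i  product +0.000790+0.000042i
Total Σ_m = +0.237244-0.000000i. Multiply by 1.396263: +0.331255-0.000000i. P_4(cos γ) = 0.331255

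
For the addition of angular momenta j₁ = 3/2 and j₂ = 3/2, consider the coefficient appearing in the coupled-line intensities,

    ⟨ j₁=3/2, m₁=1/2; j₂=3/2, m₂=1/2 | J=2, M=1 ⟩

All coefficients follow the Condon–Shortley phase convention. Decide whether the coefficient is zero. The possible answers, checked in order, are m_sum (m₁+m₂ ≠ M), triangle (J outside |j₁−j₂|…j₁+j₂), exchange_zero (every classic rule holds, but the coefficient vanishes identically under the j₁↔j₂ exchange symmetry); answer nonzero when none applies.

m-sum: m₁+m₂ = 1/2+1/2 = 1, M = 1  ✓
triangle: |j₁−j₂| = 0 ≤ J = 2 ≤ j₁+j₂ = 3  ✓
exchange: j₁=j₂ and m₁=m₂, and (−1)^(j₁+j₂−J) = (−1)^1 = −1 forces ⟨j₁m₁;j₂m₂|JM⟩ = −⟨j₂m₂;j₁m₁|JM⟩ = −⟨j₁m₁;j₂m₂|JM⟩ ⇒ the coefficient vanishes identically
Racah sum check: Σ_k collapses to 0 ⇒ CG = 0

exchange_zero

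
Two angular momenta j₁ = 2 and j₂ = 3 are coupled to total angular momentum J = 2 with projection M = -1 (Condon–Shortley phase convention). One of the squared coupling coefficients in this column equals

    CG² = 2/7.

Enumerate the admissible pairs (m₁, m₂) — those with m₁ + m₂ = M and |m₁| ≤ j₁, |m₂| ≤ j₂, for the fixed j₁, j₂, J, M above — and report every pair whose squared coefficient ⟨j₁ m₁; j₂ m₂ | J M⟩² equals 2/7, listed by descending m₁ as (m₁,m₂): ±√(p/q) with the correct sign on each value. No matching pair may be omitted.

(-1,0): +√(2/7)

Admissible pairs with m₁+m₂ = M = -1: (-2,1), (-1,0), (0,-1), (1,-2), (2,-3)
  (m₁,m₂)=(2,-3): CG² = 5/14, CG = +√(5/14)
  (m₁,m₂)=(1,-2): CG² = 0/1, CG = 0
  (m₁,m₂)=(0,-1): CG² = 1/7, CG = −√(1/7)
  (m₁,m₂)=(-1,0): CG² = 2/7, CG = +√(2/7)   ← matches the target
  (m₁,m₂)=(-2,1): CG² = 3/14, CG = −√(3/14)
Pairs with CG² = 2/7: (-1,0): +√(2/7)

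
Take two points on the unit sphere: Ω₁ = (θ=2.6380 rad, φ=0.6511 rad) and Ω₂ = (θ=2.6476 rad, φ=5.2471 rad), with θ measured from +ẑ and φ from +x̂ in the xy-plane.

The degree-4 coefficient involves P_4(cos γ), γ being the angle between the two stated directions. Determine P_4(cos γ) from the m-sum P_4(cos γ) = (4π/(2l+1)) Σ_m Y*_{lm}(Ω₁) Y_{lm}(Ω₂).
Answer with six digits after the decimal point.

Term-by-term m-sum for l=4 (normalisation 4π/9 = 1.396263):
  term(m=-4) = +0.000480+0.000241i   from Y*(Ω₁)=-0.020619+0.012281i, Y(Ω₂)=-0.012033-0.018854i
  term(m=-3) = +0.004951-0.013599i   from Y*(Ω₁)=+0.045984-0.114299i, Y(Ω₂)=+0.117405-0.003915i
  term(m=-2) = -0.110265-0.026141i   from Y*(Ω₁)=+0.090342+0.328220i, Y(Ω₂)=-0.159993+0.291912i
  term(m=-1) = -0.026369+0.225534i   from Y*(Ω₁)=-0.376924-0.287194i, Y(Ω₂)=-0.244188-0.412296i
  term(m=+0) = +0.005065+0.000000i   from Y*(Ω₁)=+0.061671-0.000000i, Y(Ω₂)=+0.082132+0.000000i
  term(m=+1) = -0.026369-0.225534i   from Y*(Ω₁)=+0.376924-0.287194i, Y(Ω₂)=+0.244188-0.412296i
  term(m=+2) = -0.110265+0.026141i   from Y*(Ω₁)=+0.090342-0.328220i, Y(Ω₂)=-0.159993-0.291912i
  term(m=+3) = +0.004951+0.013599i   from Y*(Ω₁)=-0.045984-0.114299i, Y(Ω₂)=-0.117405-0.003915i
  term(m=+4) = +0.000480-0.000241i   from Y*(Ω₁)=-0.020619-0.012281i, Y(Ω₂)=-0.012033+0.018854i
Total Σ_m = -0.257341+0.000000i. Multiply by 1.396263: -0.359316+0.000000i. P_4(cos γ) = -0.359316

-0.359316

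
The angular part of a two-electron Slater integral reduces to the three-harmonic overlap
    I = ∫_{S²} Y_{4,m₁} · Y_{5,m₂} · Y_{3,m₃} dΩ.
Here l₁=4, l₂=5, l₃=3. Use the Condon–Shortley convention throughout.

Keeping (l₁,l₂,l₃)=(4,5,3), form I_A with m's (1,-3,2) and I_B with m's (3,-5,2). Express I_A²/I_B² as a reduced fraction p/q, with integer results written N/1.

l's match ⇒ only the (l;m) 3-j factors differ between A and B.
A: triangle coeff Δ(4,5,3) = 1/180180; Σ_t [1,2]: t=1:−1/1440 t=2:+1/1152 = 1/5760; (3j)²=1/858 [(4 5 3; 1 -3 2)], sign=-1
B: triangle coeff Δ(4,5,3) = 1/180180; Σ_t [0,0]: t=0:+1/17280 = 1/17280; (3j)²=35/858 [(4 5 3; 3 -5 2)], sign=-1
I_A²/I_B² = (1/858)/(35/858) = 1/35

1/35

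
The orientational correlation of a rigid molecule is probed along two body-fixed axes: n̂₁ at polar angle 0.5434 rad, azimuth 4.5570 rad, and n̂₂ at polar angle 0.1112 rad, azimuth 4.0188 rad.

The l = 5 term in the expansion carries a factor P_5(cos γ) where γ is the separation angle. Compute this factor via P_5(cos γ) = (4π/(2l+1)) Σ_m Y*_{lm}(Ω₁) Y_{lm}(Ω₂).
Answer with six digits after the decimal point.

Addition theorem: P_5(cos γ) = (4π/11) Σ_m Y*_{lm}(Ω₁) Y_{lm}(Ω₂), m = −5…5:
  m=-5: (-0.01202 - 0.01223j) × (0.00000 - 0.00001j) = -0.00000 + 0.00000j  (running Σ = -0.00000 + 0.00000j)
  m=-4: (0.07300 - 0.05228j) × (-0.00021 + 0.00008j) = -0.00001 + 0.00002j  (running Σ = -0.00001 + 0.00002j)
  m=-3: (0.12023 + 0.23895j) × (0.00326 + 0.00182j) = -0.00004 + 0.00100j  (running Σ = -0.00005 + 0.00101j)
  m=-2: (-0.44234 + 0.14207j) × (-0.00743 - 0.04003j) = 0.00898 + 0.01665j  (running Σ = 0.00892 + 0.01766j)
  m=-1: (-0.05165 - 0.32973j) × (-0.17401 + 0.20931j) = 0.07800 + 0.04657j  (running Σ = 0.08692 + 0.06423j)
  m=0: (-0.24710 + 0.00000j) × (0.85078 + 0.00000j) = -0.21022 + 0.00000j  (running Σ = -0.12330 + 0.06423j)
  m=1: (0.05165 - 0.32973j) × (0.17401 + 0.20931j) = 0.07800 - 0.04657j  (running Σ = -0.04530 + 0.01766j)
  m=2: (-0.44234 - 0.14207j) × (-0.00743 + 0.04003j) = 0.00898 - 0.01665j  (running Σ = -0.03632 + 0.00101j)
  m=3: (-0.12023 + 0.23895j) × (-0.00326 + 0.00182j) = -0.00004 - 0.00100j  (running Σ = -0.03637 + 0.00002j)
  m=4: (0.07300 + 0.05228j) × (-0.00021 - 0.00008j) = -0.00001 - 0.00002j  (running Σ = -0.03638 + 0.00000j)
  m=5: (0.01202 - 0.01223j) × (-0.00000 - 0.00001j) = -0.00000 - 0.00000j  (running Σ = -0.03638 + 0.00000j)
Accumulated sum -0.03638 + 0.00000j; after 4π/(2l+1) scaling, -0.04156 + 0.00000j ⇒ P_5 = -0.041559

-0.041559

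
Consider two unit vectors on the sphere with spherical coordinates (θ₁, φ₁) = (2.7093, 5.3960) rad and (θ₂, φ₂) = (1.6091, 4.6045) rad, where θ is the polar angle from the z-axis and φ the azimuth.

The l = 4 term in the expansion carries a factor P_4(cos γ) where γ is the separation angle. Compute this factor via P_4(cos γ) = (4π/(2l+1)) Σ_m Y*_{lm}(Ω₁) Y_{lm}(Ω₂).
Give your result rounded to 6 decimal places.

0.020378

Addition theorem: P_4(cos γ) = (4π/9) Σ_m Y*_{lm}(Ω₁) Y_{lm}(Ω₂), m = −4…4:
  m=-4: Y*=-0.012519+0.005399i  Y=+0.400781+0.184562i  product -0.006014-0.000147i
  m=-3: Y*=+0.074129+0.038596i  Y=-0.015211+0.045343i  product -0.002878+0.002774i
  m=-2: Y*=-0.056639-0.274370i  Y=+0.322937+0.070785i  product +0.001130-0.092614i
  m=-1: Y*=-0.315012+0.386683i  Y=-0.005828+0.053809i  product -0.018971-0.019204i
  m=+0: Y*=+0.217643-0.000000i  Y=+0.312711+0.000000i  product +0.068059+0.000000i
  m=+1: Y*=+0.315012+0.386683i  Y=+0.005828+0.053809i  product -0.018971+0.019204i
  m=+2: Y*=-0.056639+0.274370i  Y=+0.322937-0.070785i  product +0.001130+0.092614i
  m=+3: Y*=-0.074129+0.038596i  Y=+0.015211+0.045343i  product -0.002878-0.002774i
  m=+4: Y*=-0.012519-0.005399i  Y=+0.400781-0.184562i  product -0.006014+0.000147i
Accumulated sum +0.014594+0.000000i; after 4π/(2l+1) scaling, +0.020378+0.000000i ⇒ P_4 = 0.020378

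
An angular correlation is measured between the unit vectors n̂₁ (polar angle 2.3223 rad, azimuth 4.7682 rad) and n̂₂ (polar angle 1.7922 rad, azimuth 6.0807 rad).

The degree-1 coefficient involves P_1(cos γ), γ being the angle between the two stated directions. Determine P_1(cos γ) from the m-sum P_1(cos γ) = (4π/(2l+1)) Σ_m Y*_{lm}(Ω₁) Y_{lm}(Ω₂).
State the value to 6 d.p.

Summing Y*_{l m}(θ₁,φ₁)·Y_{l m}(θ₂,φ₂) over m ∈ [−1, 1]; prefactor 4π/(2·1+1) = 4.188790:
  m=-1: (0.01408 - 0.25205j) × (0.33017 + 0.06778j) = 0.02173 - 0.08226j  (running Σ = 0.02173 - 0.08226j)
  m=0: (-0.33359 + 0.00000j) × (-0.10730 + 0.00000j) = 0.03579 + 0.00000j  (running Σ = 0.05753 - 0.08226j)
  m=1: (-0.01408 - 0.25205j) × (-0.33017 + 0.06778j) = 0.02173 + 0.08226j  (running Σ = 0.07926 + 0.00000j)
Σ over m = 0.07926 + 0.00000j; ×(4π/3) → 0.33201 + 0.00000j. Real part: 0.332009

0.332009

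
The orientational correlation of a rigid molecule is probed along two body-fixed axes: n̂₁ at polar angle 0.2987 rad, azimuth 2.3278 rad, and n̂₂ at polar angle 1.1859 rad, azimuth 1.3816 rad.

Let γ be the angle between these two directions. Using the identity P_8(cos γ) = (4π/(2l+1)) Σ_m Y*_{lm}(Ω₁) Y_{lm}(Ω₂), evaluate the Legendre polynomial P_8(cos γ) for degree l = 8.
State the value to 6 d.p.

Addition theorem: P_8(cos γ) = (4π/17) Σ_m Y*_{lm}(Ω₁) Y_{lm}(Ω₂), m = −8…8:
  m=-8: (0.000028, -0.000007) × (0.016053, 0.280211) = (0.000002, 0.000008)  (running Σ = (0.000002, 0.000008))
  m=-7: (-0.000314, -0.000208) × (-0.441061, 0.110942) = (0.000161, 0.000057)  (running Σ = (0.000164, 0.000065))
  m=-6: (0.000526, 0.003060) × (-0.112224, -0.241115) = (0.000679, -0.000470)  (running Σ = (0.000842, -0.000405))
  m=-5: (0.011011, -0.014684) × (-0.149955, 0.108148) = (-0.000063, 0.003393)  (running Σ = (0.000779, 0.002987))
  m=-4: (-0.079353, 0.009052) × (-0.249290, -0.235417) = (0.021913, 0.016425)  (running Σ = (0.022692, 0.019412))
  m=-3: (0.191792, 0.161615) × (-0.015409, 0.024168) = (-0.006861, 0.002145)  (running Σ = (0.015831, 0.021557))
  m=-2: (-0.029822, -0.524577) × (-0.311765, -0.123942) = (-0.055720, 0.167241)  (running Σ = (-0.039889, 0.188798))
  m=-1: (-0.393014, 0.415992) × (0.006986, -0.036483) = (0.012431, 0.017245)  (running Σ = (-0.027458, 0.206043))
  m=0: (-0.080000, -0.000000) × (-0.327259, 0.000000) = (0.026181, 0.000000)  (running Σ = (-0.001277, 0.206043))
  m=1: (0.393014, 0.415992) × (-0.006986, -0.036483) = (0.012431, -0.017245)  (running Σ = (0.011154, 0.188798))
  m=2: (-0.029822, 0.524577) × (-0.311765, 0.123942) = (-0.055720, -0.167241)  (running Σ = (-0.044565, 0.021557))
  m=3: (-0.191792, 0.161615) × (0.015409, 0.024168) = (-0.006861, -0.002145)  (running Σ = (-0.051426, 0.019412))
  m=4: (-0.079353, -0.009052) × (-0.249290, 0.235417) = (0.021913, -0.016425)  (running Σ = (-0.029514, 0.002987))
  m=5: (-0.011011, -0.014684) × (0.149955, 0.108148) = (-0.000063, -0.003393)  (running Σ = (-0.029577, -0.000405))
  m=6: (0.000526, -0.003060) × (-0.112224, 0.241115) = (0.000679, 0.000470)  (running Σ = (-0.028898, 0.000065))
  m=7: (0.000314, -0.000208) × (0.441061, 0.110942) = (0.000161, -0.000057)  (running Σ = (-0.028737, 0.000008))
  m=8: (0.000028, 0.000007) × (0.016053, -0.280211) = (0.000002, -0.000008)  (running Σ = (-0.028734, -0.000000))
Σ over m = (-0.028734, -0.000000); ×(4π/17) → (-0.021240, -0.000000). Real part: -0.021240

-0.021240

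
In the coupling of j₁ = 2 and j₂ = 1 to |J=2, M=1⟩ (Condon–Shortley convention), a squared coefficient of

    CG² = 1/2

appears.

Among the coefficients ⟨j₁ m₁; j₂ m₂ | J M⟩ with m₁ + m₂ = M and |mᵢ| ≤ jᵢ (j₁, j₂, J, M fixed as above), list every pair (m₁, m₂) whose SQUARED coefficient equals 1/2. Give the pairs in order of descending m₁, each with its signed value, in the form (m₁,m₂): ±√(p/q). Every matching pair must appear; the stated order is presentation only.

Admissible pairs with m₁+m₂ = M = 1: (0,1), (1,0), (2,-1)
  (m₁,m₂)=(2,-1): CG² = 1/3, CG = +√(1/3)
  (m₁,m₂)=(1,0): CG² = 1/6, CG = +√(1/6)
  (m₁,m₂)=(0,1): CG² = 1/2, CG = −√(1/2)   ← matches the target
Pairs with CG² = 1/2: (0,1): −√(1/2)

(0,1): −√(1/2)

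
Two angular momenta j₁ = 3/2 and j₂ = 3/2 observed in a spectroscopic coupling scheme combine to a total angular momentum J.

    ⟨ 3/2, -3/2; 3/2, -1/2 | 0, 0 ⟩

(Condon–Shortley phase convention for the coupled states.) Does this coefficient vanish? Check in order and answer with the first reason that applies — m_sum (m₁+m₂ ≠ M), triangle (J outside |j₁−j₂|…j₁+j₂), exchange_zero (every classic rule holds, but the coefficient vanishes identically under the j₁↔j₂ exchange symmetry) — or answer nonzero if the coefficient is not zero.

m_sum

m-sum: m₁+m₂ = -3/2+(-1/2) = -2, M = 0  ✗ ⇒ coefficient is 0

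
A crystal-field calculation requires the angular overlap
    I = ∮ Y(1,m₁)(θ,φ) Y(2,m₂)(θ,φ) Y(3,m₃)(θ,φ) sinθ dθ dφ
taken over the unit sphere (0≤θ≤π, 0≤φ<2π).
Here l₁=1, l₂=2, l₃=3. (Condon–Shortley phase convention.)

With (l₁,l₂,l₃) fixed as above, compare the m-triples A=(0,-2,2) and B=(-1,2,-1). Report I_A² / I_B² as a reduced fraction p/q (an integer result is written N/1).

Same 1,2,3: normalisation and zero-m 3j drop out of the ratio.
A: Δ: 0! 2! 4! / 7! → 1/105; sum: t=0:+1/24 = 1/24; 3j²(1 2 3; 0 -2 2) = Δ·Π!·Σ² = 1/21  (sign -1)
B: Δ: 0! 2! 4! / 7! → 1/105; sum: t=0:+1/48 = 1/48; 3j²(1 2 3; -1 2 -1) = Δ·Π!·Σ² = 1/105  (sign +1)
I_A²/I_B² = (1/21)/(1/105) = 5/1

5/1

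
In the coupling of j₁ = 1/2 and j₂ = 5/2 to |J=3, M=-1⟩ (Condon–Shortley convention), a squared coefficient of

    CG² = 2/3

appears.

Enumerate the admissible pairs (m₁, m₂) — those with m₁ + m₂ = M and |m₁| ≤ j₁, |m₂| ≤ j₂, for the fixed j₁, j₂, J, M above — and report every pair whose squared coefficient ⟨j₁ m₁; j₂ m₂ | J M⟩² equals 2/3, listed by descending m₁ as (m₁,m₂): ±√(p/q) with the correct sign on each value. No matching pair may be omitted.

Admissible pairs with m₁+m₂ = M = -1: (-1/2,-1/2), (1/2,-3/2)
  (m₁,m₂)=(1/2,-3/2): CG² = 1/3, CG = +√(1/3)
  (m₁,m₂)=(-1/2,-1/2): CG² = 2/3, CG = +√(2/3)   ← matches the target
Pairs with CG² = 2/3: (-1/2,-1/2): +√(2/3)

(-1/2,-1/2): +√(2/3)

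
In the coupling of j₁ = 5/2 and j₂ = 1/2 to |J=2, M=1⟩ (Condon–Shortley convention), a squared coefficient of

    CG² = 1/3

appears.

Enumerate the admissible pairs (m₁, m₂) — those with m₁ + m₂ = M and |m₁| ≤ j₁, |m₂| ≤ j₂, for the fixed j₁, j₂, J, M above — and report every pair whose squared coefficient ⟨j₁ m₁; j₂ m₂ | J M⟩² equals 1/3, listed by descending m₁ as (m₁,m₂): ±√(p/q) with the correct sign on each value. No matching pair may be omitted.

Admissible pairs with m₁+m₂ = M = 1: (1/2,1/2), (3/2,-1/2)
  (m₁,m₂)=(3/2,-1/2): CG² = 2/3, CG = +√(2/3)
  (m₁,m₂)=(1/2,1/2): CG² = 1/3, CG = −√(1/3)   ← matches the target
Pairs with CG² = 1/3: (1/2,1/2): −√(1/3)

(1/2,1/2): −√(1/3)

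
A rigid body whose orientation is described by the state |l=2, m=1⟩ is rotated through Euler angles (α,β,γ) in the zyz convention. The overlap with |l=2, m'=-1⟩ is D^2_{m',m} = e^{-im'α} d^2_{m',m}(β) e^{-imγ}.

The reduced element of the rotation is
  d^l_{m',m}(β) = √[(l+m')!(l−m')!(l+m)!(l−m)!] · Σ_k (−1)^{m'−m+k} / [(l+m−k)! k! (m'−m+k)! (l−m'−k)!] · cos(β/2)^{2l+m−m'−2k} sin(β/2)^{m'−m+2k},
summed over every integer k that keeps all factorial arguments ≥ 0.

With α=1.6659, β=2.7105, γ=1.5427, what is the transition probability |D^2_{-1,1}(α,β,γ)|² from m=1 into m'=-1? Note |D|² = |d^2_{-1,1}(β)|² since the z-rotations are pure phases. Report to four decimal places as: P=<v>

P=0.6078

Split into d^2_{-1,1}(β=2.7105) × two z-phases.
With c≡cos(β/2)=0.213881 and s≡sin(β/2)=0.976860, N=[1·6·6·1]^{1/2}=6.000000
The bounds max(0,m−m')=2 and min(l+m,l−m')=3 give 2 terms
  k=2: (−1)^0·6.0000/(2)·0.2139^2·0.9769^2 = +0.130958
  k=3: (−1)^1·6.0000/(6)·0.2139^0·0.9769^4 = -0.910602
d^2_{-1,1}(2.7105) = +0.130958 -0.910602 = -0.779645
|D^2_{-1,1}|² = |d^2_{-1,1}(β)|² = (-0.779645)² = 0.607846 (the z-rotation phases have unit modulus)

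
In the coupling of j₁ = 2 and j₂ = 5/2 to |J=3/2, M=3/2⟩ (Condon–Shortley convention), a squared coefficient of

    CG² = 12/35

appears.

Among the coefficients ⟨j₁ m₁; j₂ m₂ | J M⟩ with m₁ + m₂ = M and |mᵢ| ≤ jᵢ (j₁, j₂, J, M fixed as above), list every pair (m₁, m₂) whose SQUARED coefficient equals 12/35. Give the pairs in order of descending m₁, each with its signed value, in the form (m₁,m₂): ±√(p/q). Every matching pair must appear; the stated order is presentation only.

Admissible pairs with m₁+m₂ = M = 3/2: (-1,5/2), (0,3/2), (1,1/2), (2,-1/2)
  (m₁,m₂)=(2,-1/2): CG² = 4/35, CG = +√(4/35)
  (m₁,m₂)=(1,1/2): CG² = 9/35, CG = −√(9/35)
  (m₁,m₂)=(0,3/2): CG² = 12/35, CG = +√(12/35)   ← matches the target
  (m₁,m₂)=(-1,5/2): CG² = 2/7, CG = −√(2/7)
Pairs with CG² = 12/35: (0,3/2): +√(12/35)

(0,3/2): +√(12/35)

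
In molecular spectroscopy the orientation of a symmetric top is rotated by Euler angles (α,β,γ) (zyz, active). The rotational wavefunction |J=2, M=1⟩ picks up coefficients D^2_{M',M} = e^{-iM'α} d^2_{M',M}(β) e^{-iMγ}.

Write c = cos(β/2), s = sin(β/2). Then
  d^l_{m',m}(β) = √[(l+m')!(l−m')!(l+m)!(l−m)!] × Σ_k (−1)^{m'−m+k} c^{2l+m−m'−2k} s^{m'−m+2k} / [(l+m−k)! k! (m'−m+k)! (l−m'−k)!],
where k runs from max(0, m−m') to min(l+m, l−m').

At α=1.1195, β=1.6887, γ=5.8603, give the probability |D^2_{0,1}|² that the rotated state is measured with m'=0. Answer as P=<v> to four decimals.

Split into d^2_{0,1}(β=1.6887) × two z-phases.
Half-angle: c=0.664217, s=0.747540. N=√(2·2·6·1)=4.898979
k: max(0,(1)−(0))=1 … min(2+(1),2−(0))=2
  k=1: (−1)^0·4.8990/(2)·0.6642^3·0.7475^1 = +0.536587
  k=2: (−1)^1·4.8990/(2)·0.6642^1·0.7475^3 = -0.679655
d^2_{0,1}(1.6887) = +0.536587 -0.679655 = -0.143067
|D^2_{0,1}|² = |d^2_{0,1}(β)|² = (-0.143067)² = 0.020468 (the z-rotation phases have unit modulus)

P=0.0205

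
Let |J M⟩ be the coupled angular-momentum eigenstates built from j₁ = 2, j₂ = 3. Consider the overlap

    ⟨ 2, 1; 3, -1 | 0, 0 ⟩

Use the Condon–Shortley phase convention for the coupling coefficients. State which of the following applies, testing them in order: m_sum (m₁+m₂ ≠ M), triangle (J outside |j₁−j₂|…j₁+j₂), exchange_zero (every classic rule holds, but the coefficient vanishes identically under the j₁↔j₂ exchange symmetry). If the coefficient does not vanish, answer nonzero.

triangle

m-sum: m₁+m₂ = 1+(-1) = 0, M = 0  ✓
triangle: need |j₁−j₂| ≤ J ≤ j₁+j₂, i.e. J ∈ [1, 5]; J = 0 is outside ✗ ⇒ coefficient is 0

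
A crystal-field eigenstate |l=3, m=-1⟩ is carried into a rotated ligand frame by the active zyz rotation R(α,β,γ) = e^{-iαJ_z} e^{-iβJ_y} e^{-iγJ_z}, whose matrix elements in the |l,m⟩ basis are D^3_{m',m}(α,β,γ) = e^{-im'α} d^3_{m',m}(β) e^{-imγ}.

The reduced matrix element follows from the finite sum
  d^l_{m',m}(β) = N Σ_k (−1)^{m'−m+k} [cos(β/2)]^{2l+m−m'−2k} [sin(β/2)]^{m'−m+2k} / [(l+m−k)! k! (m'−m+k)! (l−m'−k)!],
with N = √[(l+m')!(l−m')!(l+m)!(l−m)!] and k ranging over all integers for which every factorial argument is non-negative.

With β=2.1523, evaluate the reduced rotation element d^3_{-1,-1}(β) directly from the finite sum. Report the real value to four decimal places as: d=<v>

d=0.5081

d^3_{-1,-1}(β=2.1523) via the finite sum:
With c≡cos(β/2)=0.474720 and s≡sin(β/2)=0.880137, N=[2·24·2·24]^{1/2}=48.000000
Admissible k: 0..2 (factorial args all ≥0)
  k=0: (−1)^0·48.0000/(48)·0.4747^6·0.8801^0 = +0.011445
  k=1: (−1)^1·48.0000/(6)·0.4747^4·0.8801^2 = -0.314733
  k=2: (−1)^2·48.0000/(8)·0.4747^2·0.8801^4 = +0.811386
d^3_{-1,-1}(2.1523) = +0.011445 -0.314733 +0.811386 = +0.508099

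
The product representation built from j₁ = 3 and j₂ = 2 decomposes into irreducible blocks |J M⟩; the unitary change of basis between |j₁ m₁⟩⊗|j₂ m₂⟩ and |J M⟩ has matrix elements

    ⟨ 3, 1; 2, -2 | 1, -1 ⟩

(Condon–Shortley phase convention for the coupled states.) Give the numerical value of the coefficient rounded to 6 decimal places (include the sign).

+√(1/35) ≈ +0.169031

j₁+j₂−J=4  J+j₁−j₂=2  J−j₁+j₂=0  j₁+j₂+J+1=7
(j₁±m₁, j₂±m₂, J±M) = (4,2,0,4,0,2)
P² = 2304/35
sum k=0..0:
  [0] +1/48 = 1/48
S = 1/48
C² = P²·S² = 1/35 ; C = +0.169031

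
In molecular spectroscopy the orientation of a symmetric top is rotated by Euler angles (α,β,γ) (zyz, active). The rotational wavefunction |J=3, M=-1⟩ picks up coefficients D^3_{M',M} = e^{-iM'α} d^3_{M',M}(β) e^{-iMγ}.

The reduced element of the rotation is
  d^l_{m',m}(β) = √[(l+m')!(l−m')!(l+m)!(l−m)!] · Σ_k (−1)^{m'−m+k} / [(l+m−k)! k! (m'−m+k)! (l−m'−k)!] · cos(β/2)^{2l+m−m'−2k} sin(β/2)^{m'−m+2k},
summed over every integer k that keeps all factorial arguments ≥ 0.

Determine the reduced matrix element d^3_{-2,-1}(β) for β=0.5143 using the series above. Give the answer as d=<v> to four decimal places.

d=0.5863

d^3_{-2,-1}(β=0.5143) via the finite sum:
With c≡cos(β/2)=0.967119 and s≡sin(β/2)=0.254325, N=[1·120·2·24]^{1/2}=75.894664
k: max(0,(-1)−(-2))=1 … min(3+(-1),3−(-2))=2
  k=1: (−1)^0·75.8947/(24)·0.9671^5·0.2543^1 = +0.680438
  k=2: (−1)^1·75.8947/(12)·0.9671^3·0.2543^3 = -0.094110
d^3_{-2,-1}(0.5143) = +0.680438 -0.094110 = +0.586327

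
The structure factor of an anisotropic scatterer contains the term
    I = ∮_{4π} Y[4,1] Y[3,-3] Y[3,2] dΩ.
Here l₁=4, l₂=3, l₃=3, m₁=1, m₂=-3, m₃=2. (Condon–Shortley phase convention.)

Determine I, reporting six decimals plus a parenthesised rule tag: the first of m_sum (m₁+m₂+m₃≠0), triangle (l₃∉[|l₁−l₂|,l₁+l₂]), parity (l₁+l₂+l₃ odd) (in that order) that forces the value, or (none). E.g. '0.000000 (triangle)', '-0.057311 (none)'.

m-sum 0 ✓  L=10 even ✓  1≤3≤7 ✓
Π(2lᵢ+1) = 9×7×7 = 441
triangle coeff Δ(4,3,3) = 1/34650
Σ_t [1,3]: t=1:−1/72 t=2:+1/16 t=3:−1/72 = 5/144
(3j)²=2/77 [(4 3 3; 0 0 0)], sign=-1
Σ_t [0,0]: t=0:+1/288 = 1/288
(3j)²=5/231 [(4 3 3; 1 -3 2)], sign=-1
⇒ 4πI² = 30/121
I = (+1)√(30/121/(4π)) = 0.14046335
No selection rule forces the value: the integral is nonzero (none).

0.140463 (none)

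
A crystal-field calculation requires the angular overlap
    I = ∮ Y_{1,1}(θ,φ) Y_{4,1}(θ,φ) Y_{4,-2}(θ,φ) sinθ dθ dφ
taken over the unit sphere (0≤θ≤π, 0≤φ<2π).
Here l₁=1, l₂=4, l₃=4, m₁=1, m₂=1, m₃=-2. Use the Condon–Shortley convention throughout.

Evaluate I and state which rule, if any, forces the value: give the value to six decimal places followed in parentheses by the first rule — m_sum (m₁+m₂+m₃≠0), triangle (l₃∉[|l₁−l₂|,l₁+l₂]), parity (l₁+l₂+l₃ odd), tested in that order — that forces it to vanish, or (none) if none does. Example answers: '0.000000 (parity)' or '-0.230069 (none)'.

Σlᵢ=9 odd — θ-integrand is odd under cosθ→−cosθ; I=0

0.000000 (parity)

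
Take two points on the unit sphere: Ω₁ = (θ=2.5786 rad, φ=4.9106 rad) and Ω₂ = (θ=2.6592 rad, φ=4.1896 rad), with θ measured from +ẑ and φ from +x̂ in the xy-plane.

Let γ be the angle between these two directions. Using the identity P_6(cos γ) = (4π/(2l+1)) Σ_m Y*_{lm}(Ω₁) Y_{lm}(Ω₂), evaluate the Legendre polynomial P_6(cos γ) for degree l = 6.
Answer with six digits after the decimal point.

0.025735

Expand P_6 via completeness: Σ_{m} conj(Y_{6,m}) at Ω₁ times Y_{6,m} at Ω₂ —
  term(m=-6) = -0.00002 - 0.00005j   from Y*(Ω₁)=-0.00416 - 0.01036j, Y(Ω₂)=0.00481 - 0.00002j
  term(m=-5) = -0.00175 - 0.00087j   from Y*(Ω₁)=-0.05127 + 0.03357j, Y(Ω₂)=0.01604 + 0.02752j
  term(m=-4) = -0.02424 + 0.00639j   from Y*(Ω₁)=0.13952 + 0.14161j, Y(Ω₂)=-0.06271 + 0.10943j
  term(m=-3) = -0.07382 + 0.10973j   from Y*(Ω₁)=0.22832 - 0.33761j, Y(Ω₂)=-0.32450 + 0.00079j
  term(m=-2) = 0.03009 + 0.23233j   from Y*(Ω₁)=-0.42830 - 0.17928j, Y(Ω₂)=-0.25298 - 0.43655j
  term(m=-1) = 0.01781 + 0.01565j   from Y*(Ω₁)=-0.01548 + 0.07709j, Y(Ω₂)=0.15056 - 0.26126j
  term(m=+0) = 0.13049 + 0.00000j   from Y*(Ω₁)=-0.41467 + 0.00000j, Y(Ω₂)=-0.31469 + 0.00000j
  term(m=+1) = 0.01781 - 0.01565j   from Y*(Ω₁)=0.01548 + 0.07709j, Y(Ω₂)=-0.15056 - 0.26126j
  term(m=+2) = 0.03009 - 0.23233j   from Y*(Ω₁)=-0.42830 + 0.17928j, Y(Ω₂)=-0.25298 + 0.43655j
  term(m=+3) = -0.07382 - 0.10973j   from Y*(Ω₁)=-0.22832 - 0.33761j, Y(Ω₂)=0.32450 + 0.00079j
  term(m=+4) = -0.02424 - 0.00639j   from Y*(Ω₁)=0.13952 - 0.14161j, Y(Ω₂)=-0.06271 - 0.10943j
  term(m=+5) = -0.00175 + 0.00087j   from Y*(Ω₁)=0.05127 + 0.03357j, Y(Ω₂)=-0.01604 + 0.02752j
  term(m=+6) = -0.00002 + 0.00005j   from Y*(Ω₁)=-0.00416 + 0.01036j, Y(Ω₂)=0.00481 + 0.00002j
Σ over m = 0.02662 - 0.00000j; ×(4π/13) → 0.02573 - 0.00000j. Real part: 0.025735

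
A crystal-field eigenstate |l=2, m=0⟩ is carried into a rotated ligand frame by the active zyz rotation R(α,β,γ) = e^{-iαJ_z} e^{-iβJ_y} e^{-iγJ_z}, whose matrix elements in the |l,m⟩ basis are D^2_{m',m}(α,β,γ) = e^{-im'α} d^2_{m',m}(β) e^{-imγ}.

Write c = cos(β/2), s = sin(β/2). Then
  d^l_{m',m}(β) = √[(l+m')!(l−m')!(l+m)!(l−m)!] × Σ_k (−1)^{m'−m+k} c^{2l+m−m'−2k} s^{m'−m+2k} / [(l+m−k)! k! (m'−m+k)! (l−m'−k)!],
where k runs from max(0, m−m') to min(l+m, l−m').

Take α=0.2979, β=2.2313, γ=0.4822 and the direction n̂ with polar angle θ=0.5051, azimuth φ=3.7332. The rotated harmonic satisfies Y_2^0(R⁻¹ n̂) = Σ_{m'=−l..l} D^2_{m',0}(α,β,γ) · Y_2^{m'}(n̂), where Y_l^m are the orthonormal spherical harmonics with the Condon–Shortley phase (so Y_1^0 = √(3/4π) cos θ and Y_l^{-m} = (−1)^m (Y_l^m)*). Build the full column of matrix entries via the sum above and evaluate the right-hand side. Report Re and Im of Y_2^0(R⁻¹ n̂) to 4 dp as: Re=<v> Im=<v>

Re=0.4556 Im=0.0000

Need the full column D^2_{m',0} for m'=−2..2 at α=0.2979, β=2.2313, γ=0.4822.
cos(β/2)=0.439594, sin(β/2)=0.898197
d^2_{-2,0}: single k=2 term ⇒ +0.381875;  D = +0.316078+0.214297i
d^2_{-1,0}: k∈[1..2] ⇒ +0.186897 -0.780264 = -0.593367;  D = -0.567232-0.174161i
d^2_{0,0}: k∈[0..2] ⇒ +0.037343 -0.623600 +0.650857 = +0.064600;  D = +0.064600+0.000000i
d^2_{1,0}: k∈[0..1] ⇒ -0.186897 +0.780264 = +0.593367;  D = +0.567232-0.174161i
d^2_{2,0}: single k=0 term ⇒ +0.381875;  D = +0.316078-0.214297i
Y_2^{m'}(θ=0.5051,φ=3.7332) and Σ D·Y over m':
  (+0.3161+0.2143i)·(+0.0342-0.0837i)  (-0.5672-0.1742i)·(-0.2715+0.1825i)  (+0.0646+0.0000i)·(+0.4092+0.0000i)  (+0.5672-0.1742i)·(+0.2715+0.1825i)  (+0.3161-0.2143i)·(+0.0342+0.0837i)
Y_2^0(R⁻¹ n̂) = +0.455552-0.000000i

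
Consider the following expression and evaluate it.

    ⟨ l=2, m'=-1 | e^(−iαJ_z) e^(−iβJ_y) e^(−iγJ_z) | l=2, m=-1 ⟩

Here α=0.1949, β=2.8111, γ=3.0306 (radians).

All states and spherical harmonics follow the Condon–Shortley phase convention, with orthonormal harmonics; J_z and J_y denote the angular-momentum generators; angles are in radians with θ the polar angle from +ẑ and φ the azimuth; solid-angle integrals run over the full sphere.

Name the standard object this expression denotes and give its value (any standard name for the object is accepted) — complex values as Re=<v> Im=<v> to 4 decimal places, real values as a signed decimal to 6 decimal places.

This is a Wigner D-matrix element — the rotation-matrix element ⟨l m'| R(α,β,γ) |l m⟩ in the angular-momentum basis.
First d^2_{-1,-1}(β=2.8111), then the phase factors e^{-i(-1)α} and e^{-i(-1)γ}:
c=cos(2.811100/2)=0.164495, s=sin(2.811100/2)=0.986378; N=√[1·6·1·6]=6.000000
k: max(0,(-1)−(-1))=0 … min(2+(-1),2−(-1))=1
  k=0: (−1)^0·6.0000/(6)·0.1645^4·0.9864^0 = +0.000732
  k=1: (−1)^1·6.0000/(2)·0.1645^2·0.9864^2 = -0.078980
d^2_{-1,-1}(2.8111) = +0.000732 -0.078980 = -0.078247
Attach z-rotation phases: D = e^{-i(-1)(0.1949)}·(-0.078247)·e^{-i(-1)(3.0306)} = +0.077972+0.006558i

Wigner D-matrix element, Re=0.0780 Im=0.0066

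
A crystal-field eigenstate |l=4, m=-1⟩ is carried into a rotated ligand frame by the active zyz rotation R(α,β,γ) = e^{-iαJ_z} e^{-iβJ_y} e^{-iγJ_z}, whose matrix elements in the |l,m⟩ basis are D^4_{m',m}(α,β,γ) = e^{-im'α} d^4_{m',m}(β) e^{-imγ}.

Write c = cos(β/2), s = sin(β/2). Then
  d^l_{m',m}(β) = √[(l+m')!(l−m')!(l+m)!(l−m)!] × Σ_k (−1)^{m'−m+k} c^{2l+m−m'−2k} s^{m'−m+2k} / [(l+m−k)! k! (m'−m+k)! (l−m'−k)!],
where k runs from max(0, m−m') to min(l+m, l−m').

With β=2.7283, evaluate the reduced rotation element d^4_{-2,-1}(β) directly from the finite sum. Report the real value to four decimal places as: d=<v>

d=0.1025

d^4_{-2,-1}(β=2.7283) via the finite sum:
With c≡cos(β/2)=0.205179 and s≡sin(β/2)=0.978725, N=[2·720·6·120]^{1/2}=1018.233765
k∈{1,2,3} keeps every argument non-negative
  k=1: (−1)^0·1018.2338/(240)·0.2052^7·0.9787^1 = +0.000064
  k=2: (−1)^1·1018.2338/(48)·0.2052^5·0.9787^3 = -0.007232
  k=3: (−1)^2·1018.2338/(72)·0.2052^3·0.9787^5 = +0.109702
d^4_{-2,-1}(2.7283) = +0.000064 -0.007232 +0.109702 = +0.102534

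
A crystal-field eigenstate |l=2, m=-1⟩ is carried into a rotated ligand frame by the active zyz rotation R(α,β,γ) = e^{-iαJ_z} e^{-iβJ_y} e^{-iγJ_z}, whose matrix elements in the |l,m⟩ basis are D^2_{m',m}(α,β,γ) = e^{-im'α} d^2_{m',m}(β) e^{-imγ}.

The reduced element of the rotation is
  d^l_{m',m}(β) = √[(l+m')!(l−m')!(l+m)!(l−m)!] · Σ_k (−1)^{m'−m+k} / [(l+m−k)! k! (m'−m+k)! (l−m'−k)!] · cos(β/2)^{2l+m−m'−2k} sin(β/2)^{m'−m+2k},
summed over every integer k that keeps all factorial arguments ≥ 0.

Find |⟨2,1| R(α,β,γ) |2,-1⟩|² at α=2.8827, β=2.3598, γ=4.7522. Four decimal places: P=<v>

First d^2_{1,-1}(β=2.3598), then the phase factors e^{-i(1)α} and e^{-i(-1)γ}:
With c≡cos(β/2)=0.381017 and s≡sin(β/2)=0.924568, N=[6·1·1·6]^{1/2}=6.000000
Admissible k: 0..1 (factorial args all ≥0)
  k=0: (−1)^2·6.0000/(2)·0.3810^2·0.9246^2 = +0.372296
  k=1: (−1)^3·6.0000/(6)·0.3810^0·0.9246^4 = -0.730727
d^2_{1,-1}(2.3598) = +0.372296 -0.730727 = -0.358431
|D^2_{1,-1}|² = |d^2_{1,-1}(β)|² = (-0.358431)² = 0.128473 (the z-rotation phases have unit modulus)

P=0.1285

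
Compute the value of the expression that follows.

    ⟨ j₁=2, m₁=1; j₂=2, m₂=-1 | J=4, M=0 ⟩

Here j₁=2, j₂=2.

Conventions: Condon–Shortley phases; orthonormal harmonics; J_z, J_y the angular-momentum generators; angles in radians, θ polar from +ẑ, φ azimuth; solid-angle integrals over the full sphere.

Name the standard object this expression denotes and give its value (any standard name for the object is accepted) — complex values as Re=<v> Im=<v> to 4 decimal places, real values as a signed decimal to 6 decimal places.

This is a Clebsch–Gordan (vector-coupling) coefficient.
triangle: 0!·4!·4!/9! = 576/362880
(j±m)!: 3!·1!·1!·3!·4!·4! = 20736
prefactor² = (2J+1)·Δ·N² = 10368/35
  k=0: +1/(0!·0!·1!·1!·3!·3!) = 1/36
Σ = 1/36  ⇒  CG² = 10368/35·(1/36)² = 8/35
CG = +√(8/35) = +0.478091

Clebsch–Gordan coefficient, +√(8/35) ≈ +0.478091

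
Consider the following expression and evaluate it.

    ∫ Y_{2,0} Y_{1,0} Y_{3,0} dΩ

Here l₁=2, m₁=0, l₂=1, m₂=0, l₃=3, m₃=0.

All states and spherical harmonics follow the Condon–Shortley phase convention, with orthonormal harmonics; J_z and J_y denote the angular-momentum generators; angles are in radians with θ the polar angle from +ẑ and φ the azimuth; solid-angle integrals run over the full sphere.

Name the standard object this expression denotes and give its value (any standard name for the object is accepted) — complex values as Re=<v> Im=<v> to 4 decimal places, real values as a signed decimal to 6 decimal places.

Gaunt coefficient, +0.247767

This is a Gaunt coefficient — the integral of a triple product of spherical harmonics over the sphere.
m-sum 0 ✓  L=6 even ✓  1≤3≤3 ✓
Π(2lᵢ+1) = 5×3×7 = 105
triangle coeff Δ(2,1,3) = 1/105
Σ_t [0,0]: t=0:+1/4 = 1/4
(3j)²=3/35 [(2 1 3; 0 0 0)], sign=-1
(m-triple is (0,0,0) — same symbol as above.)
⇒ 4πI² = 27/35
I = (+1)√(27/35/(4π)) = 0.24776670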